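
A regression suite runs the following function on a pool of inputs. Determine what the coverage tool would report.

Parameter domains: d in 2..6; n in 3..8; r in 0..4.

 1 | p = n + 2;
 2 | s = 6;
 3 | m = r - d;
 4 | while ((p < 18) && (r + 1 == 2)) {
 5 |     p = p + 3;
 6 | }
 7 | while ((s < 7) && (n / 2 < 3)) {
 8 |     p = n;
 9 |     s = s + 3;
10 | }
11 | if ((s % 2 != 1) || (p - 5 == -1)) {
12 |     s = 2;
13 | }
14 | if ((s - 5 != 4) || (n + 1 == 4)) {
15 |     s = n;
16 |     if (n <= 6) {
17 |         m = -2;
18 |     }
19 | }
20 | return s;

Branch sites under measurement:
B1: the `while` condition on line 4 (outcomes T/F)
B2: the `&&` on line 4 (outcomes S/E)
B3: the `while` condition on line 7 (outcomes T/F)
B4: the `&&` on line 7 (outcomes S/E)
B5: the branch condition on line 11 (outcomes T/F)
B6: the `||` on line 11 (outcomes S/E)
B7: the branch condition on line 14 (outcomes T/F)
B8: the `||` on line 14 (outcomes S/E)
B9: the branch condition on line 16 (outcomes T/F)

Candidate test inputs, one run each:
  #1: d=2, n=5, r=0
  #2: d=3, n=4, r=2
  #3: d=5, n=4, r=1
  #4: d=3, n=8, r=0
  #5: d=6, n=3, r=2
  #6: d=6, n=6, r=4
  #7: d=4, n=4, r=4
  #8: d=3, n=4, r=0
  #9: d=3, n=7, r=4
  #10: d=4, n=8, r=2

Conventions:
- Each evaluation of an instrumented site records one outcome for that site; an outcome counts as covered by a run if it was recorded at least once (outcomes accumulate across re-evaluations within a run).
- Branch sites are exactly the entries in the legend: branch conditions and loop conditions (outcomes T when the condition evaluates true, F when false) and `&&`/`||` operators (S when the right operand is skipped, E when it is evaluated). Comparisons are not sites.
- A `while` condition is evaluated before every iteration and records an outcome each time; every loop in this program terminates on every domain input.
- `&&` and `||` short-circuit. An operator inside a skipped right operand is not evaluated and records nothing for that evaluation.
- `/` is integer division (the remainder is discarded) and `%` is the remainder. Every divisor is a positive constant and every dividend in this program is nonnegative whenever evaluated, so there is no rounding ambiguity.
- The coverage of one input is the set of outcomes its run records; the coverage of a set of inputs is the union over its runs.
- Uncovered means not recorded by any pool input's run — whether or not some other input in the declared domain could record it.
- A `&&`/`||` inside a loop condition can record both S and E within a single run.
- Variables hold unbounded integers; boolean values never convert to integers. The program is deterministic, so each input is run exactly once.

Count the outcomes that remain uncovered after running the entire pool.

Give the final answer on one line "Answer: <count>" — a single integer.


#1 (d=2, n=5, r=0) -> B2->E, B1->F, B4->E, B3->T, B4->S, B3->F, B6->E, B5->F, B8->E, B7->F; covered: B1=F, B2=E, B3=T, B3=F, B4=S, B4=E, B5=F, B6=E, B7=F, B8=E
#2 (d=3, n=4, r=2) -> B2->E, B1->F, B4->E, B3->T, B4->S, B3->F, B6->E, B5->T, B8->S, B7->T, B9->T; covered: B1=F, B2=E, B3=T, B3=F, B4=S, B4=E, B5=T, B6=E, B7=T, B8=S, B9=T
#3 (d=5, n=4, r=1) -> B2->E, B1->T, B2->E, B1->T, B2->E, B1->T, B2->E, B1->T, B2->S, B1->F, B4->E, B3->T, B4->S, B3->F, ...; covered: B1=T, B1=F, B2=S, B2=E, B3=T, B3=F, B4=S, B4=E, B5=T, B6=E, B7=T, B8=S, B9=T
#4 (d=3, n=8, r=0) -> B2->E, B1->F, B4->E, B3->F, B6->S, B5->T, B8->S, B7->T, B9->F; covered: B1=F, B2=E, B3=F, B4=E, B5=T, B6=S, B7=T, B8=S, B9=F
#5 (d=6, n=3, r=2) -> B2->E, B1->F, B4->E, B3->T, B4->S, B3->F, B6->E, B5->F, B8->E, B7->T, B9->T; covered: B1=F, B2=E, B3=T, B3=F, B4=S, B4=E, B5=F, B6=E, B7=T, B8=E, B9=T
#6 (d=6, n=6, r=4) -> B2->E, B1->F, B4->E, B3->F, B6->S, B5->T, B8->S, B7->T, B9->T; covered: B1=F, B2=E, B3=F, B4=E, B5=T, B6=S, B7=T, B8=S, B9=T
#7 (d=4, n=4, r=4) -> B2->E, B1->F, B4->E, B3->T, B4->S, B3->F, B6->E, B5->T, B8->S, B7->T, B9->T; covered: B1=F, B2=E, B3=T, B3=F, B4=S, B4=E, B5=T, B6=E, B7=T, B8=S, B9=T
#8 (d=3, n=4, r=0) -> B2->E, B1->F, B4->E, B3->T, B4->S, B3->F, B6->E, B5->T, B8->S, B7->T, B9->T; covered: B1=F, B2=E, B3=T, B3=F, B4=S, B4=E, B5=T, B6=E, B7=T, B8=S, B9=T
#9 (d=3, n=7, r=4) -> B2->E, B1->F, B4->E, B3->F, B6->S, B5->T, B8->S, B7->T, B9->F; covered: B1=F, B2=E, B3=F, B4=E, B5=T, B6=S, B7=T, B8=S, B9=F
#10 (d=4, n=8, r=2) -> B2->E, B1->F, B4->E, B3->F, B6->S, B5->T, B8->S, B7->T, B9->F; covered: B1=F, B2=E, B3=F, B4=E, B5=T, B6=S, B7=T, B8=S, B9=F
union over the pool: B1=T, B1=F, B2=S, B2=E, B3=T, B3=F, B4=S, B4=E, B5=T, B5=F, B6=S, B6=E, B7=T, B7=F, B8=S, B8=E, B9=T, B9=F
uncovered (0 of 18): none
Answer: 0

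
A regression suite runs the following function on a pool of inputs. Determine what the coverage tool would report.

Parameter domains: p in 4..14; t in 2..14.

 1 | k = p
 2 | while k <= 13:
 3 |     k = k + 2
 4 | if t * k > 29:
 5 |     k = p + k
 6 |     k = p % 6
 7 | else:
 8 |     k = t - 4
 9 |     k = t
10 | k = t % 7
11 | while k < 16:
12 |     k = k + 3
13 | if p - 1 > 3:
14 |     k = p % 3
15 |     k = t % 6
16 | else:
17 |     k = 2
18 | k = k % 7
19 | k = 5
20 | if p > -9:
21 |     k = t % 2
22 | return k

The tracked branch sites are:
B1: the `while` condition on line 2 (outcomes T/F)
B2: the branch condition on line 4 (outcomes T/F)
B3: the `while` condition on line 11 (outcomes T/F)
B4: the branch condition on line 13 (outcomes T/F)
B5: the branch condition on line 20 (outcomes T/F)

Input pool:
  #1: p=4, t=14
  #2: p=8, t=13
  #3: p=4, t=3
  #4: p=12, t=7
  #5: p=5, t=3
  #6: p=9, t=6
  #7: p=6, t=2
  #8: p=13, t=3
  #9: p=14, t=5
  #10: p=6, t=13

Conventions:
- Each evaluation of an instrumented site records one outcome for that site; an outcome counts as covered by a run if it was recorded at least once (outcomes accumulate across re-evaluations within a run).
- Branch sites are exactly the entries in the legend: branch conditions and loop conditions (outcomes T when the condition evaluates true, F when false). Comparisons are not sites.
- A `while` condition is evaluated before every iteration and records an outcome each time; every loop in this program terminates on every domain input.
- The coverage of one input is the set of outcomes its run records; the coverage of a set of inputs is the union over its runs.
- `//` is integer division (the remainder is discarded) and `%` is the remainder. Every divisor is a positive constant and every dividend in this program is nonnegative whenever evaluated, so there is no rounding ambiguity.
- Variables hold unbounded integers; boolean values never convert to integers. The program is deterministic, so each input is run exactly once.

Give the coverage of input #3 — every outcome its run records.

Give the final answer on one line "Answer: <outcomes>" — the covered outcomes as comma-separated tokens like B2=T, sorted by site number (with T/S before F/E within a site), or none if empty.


Tracing the run of input #3 (p=4, t=3):
  B1->T, B1->T, B1->T, B1->T, B1->T, B1->F, B2->T, B3->T, B3->T, B3->T
  B3->T, B3->T, B3->F, B4->F, B5->T
as a set, this run covers: B1=T, B1=F, B2=T, B3=T, B3=F, B4=F, B5=T
Answer: B1=T, B1=F, B2=T, B3=T, B3=F, B4=F, B5=T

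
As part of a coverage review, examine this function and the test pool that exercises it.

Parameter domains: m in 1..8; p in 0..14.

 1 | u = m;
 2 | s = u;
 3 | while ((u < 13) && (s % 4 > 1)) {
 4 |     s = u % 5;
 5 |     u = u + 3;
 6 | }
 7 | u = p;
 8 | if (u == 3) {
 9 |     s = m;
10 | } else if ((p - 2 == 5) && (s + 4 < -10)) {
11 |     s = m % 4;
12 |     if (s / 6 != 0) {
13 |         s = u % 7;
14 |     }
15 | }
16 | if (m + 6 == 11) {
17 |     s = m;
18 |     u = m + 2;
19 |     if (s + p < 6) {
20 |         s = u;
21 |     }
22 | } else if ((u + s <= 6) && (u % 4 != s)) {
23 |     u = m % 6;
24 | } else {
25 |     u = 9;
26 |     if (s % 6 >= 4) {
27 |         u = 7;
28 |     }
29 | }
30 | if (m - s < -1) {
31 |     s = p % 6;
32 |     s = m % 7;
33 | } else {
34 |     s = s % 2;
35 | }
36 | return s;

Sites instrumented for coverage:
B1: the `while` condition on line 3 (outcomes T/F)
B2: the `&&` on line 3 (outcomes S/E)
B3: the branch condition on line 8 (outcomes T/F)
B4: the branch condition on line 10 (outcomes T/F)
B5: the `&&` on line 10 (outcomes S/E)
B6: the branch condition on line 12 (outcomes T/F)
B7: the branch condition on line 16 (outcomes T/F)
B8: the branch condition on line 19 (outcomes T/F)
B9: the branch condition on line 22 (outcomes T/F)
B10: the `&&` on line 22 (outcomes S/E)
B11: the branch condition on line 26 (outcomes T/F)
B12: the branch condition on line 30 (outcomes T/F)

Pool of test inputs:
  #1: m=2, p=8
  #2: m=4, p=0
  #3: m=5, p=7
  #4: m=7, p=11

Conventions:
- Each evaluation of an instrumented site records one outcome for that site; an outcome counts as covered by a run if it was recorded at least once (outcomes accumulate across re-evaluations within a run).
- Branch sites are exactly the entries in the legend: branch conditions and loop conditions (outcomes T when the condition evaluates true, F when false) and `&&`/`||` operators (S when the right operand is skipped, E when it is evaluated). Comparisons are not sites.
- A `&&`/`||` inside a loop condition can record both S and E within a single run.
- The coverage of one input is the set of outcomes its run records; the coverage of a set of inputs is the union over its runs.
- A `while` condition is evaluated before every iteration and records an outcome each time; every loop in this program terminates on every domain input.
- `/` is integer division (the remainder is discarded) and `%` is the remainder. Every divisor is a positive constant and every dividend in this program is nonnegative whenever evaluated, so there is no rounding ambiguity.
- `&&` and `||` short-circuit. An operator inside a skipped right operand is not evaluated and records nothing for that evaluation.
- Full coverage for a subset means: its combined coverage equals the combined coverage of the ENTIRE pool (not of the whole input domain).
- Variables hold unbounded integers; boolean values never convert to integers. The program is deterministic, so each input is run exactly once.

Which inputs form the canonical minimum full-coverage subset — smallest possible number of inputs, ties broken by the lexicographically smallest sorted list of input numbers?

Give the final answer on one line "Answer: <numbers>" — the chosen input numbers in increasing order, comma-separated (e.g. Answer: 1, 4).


#1 (m=2, p=8) -> covered: B1=T, B1=F, B2=E, B3=F, B4=F, B5=S, B7=F, B9=F, B10=S, B11=F, B12=F
#2 (m=4, p=0) -> covered: B1=F, B2=E, B3=F, B4=F, B5=S, B7=F, B9=T, B10=E, B12=F
#3 (m=5, p=7) -> covered: B1=F, B2=E, B3=F, B4=F, B5=E, B7=T, B8=F, B12=F
#4 (m=7, p=11) -> covered: B1=T, B1=F, B2=S, B2=E, B3=F, B4=F, B5=S, B7=F, B9=F, B10=S, B11=F, B12=F
together the pool reaches 17 outcomes: B1=T, B1=F, B2=S, B2=E, B3=F, B4=F, B5=S, B5=E, B7=T, B7=F, B8=F, B9=T, B9=F, B10=S, B10=E, B11=F, B12=F
size 1 is not enough: best union over all size-1 subsets is 12/17
size 2 is not enough: best union over all size-2 subsets is 15/17
the canonical winner is {2, 3, 4}: size 3, full 17-outcome coverage, earliest index list among size-3 covers
Answer: 2, 3, 4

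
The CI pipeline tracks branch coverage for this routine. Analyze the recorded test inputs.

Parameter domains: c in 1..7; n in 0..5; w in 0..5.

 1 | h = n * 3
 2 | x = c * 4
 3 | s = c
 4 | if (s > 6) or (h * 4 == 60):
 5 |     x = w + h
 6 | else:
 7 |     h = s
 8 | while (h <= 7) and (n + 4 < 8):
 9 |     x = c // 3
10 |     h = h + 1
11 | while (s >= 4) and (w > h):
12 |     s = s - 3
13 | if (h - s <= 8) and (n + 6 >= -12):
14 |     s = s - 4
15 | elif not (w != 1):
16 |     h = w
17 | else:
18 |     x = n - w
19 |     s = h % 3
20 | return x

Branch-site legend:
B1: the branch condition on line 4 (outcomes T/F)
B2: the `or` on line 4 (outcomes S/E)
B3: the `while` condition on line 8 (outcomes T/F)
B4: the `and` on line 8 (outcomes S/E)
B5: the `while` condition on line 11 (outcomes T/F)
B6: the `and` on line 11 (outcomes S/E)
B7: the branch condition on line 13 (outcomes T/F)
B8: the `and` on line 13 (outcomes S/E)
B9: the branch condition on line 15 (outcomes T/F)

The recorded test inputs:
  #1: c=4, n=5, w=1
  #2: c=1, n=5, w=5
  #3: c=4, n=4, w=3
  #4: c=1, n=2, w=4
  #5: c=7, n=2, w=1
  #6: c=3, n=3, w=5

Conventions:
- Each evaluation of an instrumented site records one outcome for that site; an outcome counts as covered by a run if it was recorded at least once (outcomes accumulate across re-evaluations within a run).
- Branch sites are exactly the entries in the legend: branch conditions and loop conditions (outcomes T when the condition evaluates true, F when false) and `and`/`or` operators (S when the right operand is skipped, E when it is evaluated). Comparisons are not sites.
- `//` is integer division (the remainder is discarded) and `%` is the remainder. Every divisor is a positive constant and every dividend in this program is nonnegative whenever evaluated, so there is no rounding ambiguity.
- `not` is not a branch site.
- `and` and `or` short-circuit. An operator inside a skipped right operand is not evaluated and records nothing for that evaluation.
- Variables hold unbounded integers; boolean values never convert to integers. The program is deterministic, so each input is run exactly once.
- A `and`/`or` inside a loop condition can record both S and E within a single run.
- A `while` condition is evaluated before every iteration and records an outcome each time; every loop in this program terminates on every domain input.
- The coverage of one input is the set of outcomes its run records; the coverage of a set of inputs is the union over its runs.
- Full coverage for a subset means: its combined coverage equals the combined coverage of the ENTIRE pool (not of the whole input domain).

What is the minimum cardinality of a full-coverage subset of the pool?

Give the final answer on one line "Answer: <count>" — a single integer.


run #1 (c=4, n=5, w=1) records B1=T, B2=E, B3=F, B4=S, B5=F, B6=E, B7=F, B8=S, B9=T
run #2 (c=1, n=5, w=5) records B1=T, B2=E, B3=F, B4=S, B5=F, B6=S, B7=F, B8=S, B9=F
run #3 (c=4, n=4, w=3) records B1=F, B2=E, B3=F, B4=E, B5=F, B6=E, B7=T, B8=E
run #4 (c=1, n=2, w=4) records B1=F, B2=E, B3=T, B3=F, B4=S, B4=E, B5=F, B6=S, B7=T, B8=E
run #5 (c=7, n=2, w=1) records B1=T, B2=S, B3=T, B3=F, B4=S, B4=E, B5=F, B6=E, B7=T, B8=E
run #6 (c=3, n=3, w=5) records B1=F, B2=E, B3=T, B3=F, B4=S, B4=E, B5=F, B6=S, B7=T, B8=E
pool-wide coverage (17 outcomes): B1=T, B1=F, B2=S, B2=E, B3=T, B3=F, B4=S, B4=E, B5=F, B6=S, B6=E, B7=T, B7=F, B8=S, B8=E, B9=T, B9=F
every size-1 subset falls short of the 17 outcomes (best: 10/17)
every size-2 subset falls short of the 17 outcomes (best: 15/17)
every size-3 subset falls short of the 17 outcomes (best: 16/17)
size 4: inputs {1, 2, 3, 5} cover all 17 outcomes, and no lexicographically smaller subset of this size does
Answer: 4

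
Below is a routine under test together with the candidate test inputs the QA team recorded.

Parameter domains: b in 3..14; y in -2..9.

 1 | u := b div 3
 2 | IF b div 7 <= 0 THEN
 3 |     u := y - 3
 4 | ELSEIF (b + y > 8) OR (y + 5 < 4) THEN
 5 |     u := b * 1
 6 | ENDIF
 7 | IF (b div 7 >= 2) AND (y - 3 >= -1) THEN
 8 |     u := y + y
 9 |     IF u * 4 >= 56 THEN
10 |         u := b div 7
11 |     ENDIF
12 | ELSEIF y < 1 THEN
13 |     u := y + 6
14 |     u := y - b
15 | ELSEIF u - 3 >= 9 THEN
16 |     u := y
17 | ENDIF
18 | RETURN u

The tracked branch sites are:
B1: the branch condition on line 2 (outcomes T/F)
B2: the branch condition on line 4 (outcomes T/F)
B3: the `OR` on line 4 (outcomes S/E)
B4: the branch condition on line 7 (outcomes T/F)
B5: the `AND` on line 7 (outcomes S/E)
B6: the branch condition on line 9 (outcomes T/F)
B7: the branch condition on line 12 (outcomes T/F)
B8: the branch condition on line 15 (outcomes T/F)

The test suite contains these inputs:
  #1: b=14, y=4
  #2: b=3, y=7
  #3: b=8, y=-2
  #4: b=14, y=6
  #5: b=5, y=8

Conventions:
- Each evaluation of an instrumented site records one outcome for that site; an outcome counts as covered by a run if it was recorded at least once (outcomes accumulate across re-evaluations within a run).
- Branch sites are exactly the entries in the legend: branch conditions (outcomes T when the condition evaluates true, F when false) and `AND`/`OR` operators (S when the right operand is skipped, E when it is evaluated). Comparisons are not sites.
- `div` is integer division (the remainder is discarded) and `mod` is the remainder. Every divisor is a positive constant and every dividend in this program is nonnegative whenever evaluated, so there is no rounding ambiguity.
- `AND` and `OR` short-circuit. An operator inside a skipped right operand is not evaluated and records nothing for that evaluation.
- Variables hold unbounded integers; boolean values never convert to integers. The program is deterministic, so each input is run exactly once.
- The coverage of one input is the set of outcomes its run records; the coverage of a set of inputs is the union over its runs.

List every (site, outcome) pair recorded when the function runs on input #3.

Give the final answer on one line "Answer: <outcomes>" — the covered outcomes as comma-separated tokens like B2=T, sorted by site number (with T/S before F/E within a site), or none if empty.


Running input #3 (b=8, y=-2), event by event:
  B1->F, B3->E, B2->T, B5->S, B4->F, B7->T
as a set, this run covers: B1=F, B2=T, B3=E, B4=F, B5=S, B7=T
Answer: B1=F, B2=T, B3=E, B4=F, B5=S, B7=T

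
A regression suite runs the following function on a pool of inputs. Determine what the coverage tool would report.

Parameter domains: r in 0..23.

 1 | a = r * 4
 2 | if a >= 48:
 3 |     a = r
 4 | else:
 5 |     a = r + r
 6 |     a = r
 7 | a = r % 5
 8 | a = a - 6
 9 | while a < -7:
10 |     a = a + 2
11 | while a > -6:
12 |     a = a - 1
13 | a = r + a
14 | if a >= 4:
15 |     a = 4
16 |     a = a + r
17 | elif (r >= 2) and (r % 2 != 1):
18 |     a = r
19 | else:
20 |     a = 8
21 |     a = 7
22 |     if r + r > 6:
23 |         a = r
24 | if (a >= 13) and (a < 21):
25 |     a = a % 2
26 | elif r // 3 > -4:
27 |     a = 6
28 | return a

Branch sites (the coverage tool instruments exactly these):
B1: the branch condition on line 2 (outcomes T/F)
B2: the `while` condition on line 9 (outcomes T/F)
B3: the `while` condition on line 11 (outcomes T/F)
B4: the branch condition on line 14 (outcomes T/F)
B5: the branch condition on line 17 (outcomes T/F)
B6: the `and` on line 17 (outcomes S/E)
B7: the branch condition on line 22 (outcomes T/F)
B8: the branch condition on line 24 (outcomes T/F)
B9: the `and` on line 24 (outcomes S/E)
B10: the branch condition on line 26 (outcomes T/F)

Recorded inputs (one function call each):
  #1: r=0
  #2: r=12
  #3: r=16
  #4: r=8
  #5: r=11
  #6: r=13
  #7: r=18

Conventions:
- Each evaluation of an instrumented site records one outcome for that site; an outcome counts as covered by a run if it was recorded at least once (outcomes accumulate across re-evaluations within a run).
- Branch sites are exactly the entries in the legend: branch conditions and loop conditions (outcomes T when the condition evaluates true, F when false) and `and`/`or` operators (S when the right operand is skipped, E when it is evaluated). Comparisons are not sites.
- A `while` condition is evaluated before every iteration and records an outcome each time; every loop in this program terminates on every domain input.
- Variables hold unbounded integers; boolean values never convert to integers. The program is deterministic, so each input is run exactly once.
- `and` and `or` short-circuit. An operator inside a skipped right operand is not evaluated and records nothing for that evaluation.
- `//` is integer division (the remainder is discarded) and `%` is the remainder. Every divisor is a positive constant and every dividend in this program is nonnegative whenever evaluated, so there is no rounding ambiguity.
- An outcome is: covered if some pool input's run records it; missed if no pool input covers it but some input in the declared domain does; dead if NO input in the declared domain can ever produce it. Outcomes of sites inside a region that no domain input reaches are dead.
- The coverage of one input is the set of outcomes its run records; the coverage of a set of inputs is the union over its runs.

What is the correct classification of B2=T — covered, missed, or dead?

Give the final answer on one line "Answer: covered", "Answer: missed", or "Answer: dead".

no pool input records B2=T
checking all 24 inputs in the declared domain: B2=T is never recorded -> dead

Answer: dead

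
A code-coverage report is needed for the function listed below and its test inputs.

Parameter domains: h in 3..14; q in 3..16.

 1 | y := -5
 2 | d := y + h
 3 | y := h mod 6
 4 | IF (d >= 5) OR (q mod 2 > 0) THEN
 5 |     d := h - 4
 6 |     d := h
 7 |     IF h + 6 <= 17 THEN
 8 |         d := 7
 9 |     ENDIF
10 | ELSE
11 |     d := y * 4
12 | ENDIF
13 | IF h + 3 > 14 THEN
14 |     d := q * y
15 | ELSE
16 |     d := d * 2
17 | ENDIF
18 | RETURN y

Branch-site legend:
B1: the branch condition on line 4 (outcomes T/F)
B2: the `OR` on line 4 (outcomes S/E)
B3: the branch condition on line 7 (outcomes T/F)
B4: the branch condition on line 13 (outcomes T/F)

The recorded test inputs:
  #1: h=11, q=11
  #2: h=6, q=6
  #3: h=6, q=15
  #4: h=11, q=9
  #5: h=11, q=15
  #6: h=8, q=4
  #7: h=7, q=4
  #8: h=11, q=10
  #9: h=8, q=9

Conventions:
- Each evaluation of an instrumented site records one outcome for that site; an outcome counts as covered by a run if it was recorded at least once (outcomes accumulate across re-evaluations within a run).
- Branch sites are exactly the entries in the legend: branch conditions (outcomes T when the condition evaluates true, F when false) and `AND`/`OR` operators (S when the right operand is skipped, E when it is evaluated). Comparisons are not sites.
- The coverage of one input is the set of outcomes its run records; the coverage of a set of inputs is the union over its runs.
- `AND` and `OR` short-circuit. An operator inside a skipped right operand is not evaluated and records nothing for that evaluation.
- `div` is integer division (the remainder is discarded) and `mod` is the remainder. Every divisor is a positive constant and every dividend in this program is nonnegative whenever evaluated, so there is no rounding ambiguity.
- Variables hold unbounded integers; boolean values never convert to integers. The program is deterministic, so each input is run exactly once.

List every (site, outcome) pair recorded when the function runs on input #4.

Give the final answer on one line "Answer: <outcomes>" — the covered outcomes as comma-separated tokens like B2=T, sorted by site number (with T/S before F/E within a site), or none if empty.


Tracing the run of input #4 (h=11, q=9):
  B2->S, B1->T, B3->T, B4->F
distinct outcomes covered: B1=T, B2=S, B3=T, B4=F
Answer: B1=T, B2=S, B3=T, B4=F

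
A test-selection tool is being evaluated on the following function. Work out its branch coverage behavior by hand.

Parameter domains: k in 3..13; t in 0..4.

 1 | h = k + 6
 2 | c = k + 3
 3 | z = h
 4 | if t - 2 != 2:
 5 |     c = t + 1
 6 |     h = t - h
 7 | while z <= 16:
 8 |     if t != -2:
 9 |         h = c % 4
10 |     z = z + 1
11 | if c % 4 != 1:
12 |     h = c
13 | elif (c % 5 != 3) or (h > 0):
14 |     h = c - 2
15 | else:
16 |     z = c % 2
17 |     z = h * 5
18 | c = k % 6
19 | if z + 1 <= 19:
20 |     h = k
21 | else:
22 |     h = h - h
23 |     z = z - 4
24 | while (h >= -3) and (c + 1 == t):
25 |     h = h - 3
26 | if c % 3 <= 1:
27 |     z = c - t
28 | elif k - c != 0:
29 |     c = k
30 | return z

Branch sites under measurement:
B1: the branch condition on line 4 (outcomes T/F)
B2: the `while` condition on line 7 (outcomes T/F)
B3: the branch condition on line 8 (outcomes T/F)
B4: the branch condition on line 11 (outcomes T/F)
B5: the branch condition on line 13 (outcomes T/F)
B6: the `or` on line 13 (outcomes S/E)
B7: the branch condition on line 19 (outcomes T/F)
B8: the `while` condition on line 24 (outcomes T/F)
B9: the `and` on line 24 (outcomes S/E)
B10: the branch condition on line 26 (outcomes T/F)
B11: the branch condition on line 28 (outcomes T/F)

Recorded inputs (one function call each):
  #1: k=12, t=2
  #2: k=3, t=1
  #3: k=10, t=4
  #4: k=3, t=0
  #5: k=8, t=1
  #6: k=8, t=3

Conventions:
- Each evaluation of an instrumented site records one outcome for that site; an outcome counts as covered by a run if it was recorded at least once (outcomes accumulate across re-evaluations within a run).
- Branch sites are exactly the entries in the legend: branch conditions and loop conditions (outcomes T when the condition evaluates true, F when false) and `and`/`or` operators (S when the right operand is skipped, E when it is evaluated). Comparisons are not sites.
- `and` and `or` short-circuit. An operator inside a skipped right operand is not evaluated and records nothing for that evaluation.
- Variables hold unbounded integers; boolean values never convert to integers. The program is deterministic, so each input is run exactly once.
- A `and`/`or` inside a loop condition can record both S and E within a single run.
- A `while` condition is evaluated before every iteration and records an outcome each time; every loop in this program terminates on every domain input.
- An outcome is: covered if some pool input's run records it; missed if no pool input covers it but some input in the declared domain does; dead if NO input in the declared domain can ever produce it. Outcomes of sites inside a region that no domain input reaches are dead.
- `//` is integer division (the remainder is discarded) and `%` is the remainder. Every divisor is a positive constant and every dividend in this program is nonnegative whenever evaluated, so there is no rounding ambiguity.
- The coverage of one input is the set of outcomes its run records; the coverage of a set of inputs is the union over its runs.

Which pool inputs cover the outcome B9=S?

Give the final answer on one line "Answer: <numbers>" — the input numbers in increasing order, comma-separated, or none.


input #1 (k=12, t=2): misses B9=S
input #2 (k=3, t=1): misses B9=S
input #3 (k=10, t=4): misses B9=S
input #4 (k=3, t=0): misses B9=S
input #5 (k=8, t=1): misses B9=S
input #6 (k=8, t=3): covers B9=S
Answer: 6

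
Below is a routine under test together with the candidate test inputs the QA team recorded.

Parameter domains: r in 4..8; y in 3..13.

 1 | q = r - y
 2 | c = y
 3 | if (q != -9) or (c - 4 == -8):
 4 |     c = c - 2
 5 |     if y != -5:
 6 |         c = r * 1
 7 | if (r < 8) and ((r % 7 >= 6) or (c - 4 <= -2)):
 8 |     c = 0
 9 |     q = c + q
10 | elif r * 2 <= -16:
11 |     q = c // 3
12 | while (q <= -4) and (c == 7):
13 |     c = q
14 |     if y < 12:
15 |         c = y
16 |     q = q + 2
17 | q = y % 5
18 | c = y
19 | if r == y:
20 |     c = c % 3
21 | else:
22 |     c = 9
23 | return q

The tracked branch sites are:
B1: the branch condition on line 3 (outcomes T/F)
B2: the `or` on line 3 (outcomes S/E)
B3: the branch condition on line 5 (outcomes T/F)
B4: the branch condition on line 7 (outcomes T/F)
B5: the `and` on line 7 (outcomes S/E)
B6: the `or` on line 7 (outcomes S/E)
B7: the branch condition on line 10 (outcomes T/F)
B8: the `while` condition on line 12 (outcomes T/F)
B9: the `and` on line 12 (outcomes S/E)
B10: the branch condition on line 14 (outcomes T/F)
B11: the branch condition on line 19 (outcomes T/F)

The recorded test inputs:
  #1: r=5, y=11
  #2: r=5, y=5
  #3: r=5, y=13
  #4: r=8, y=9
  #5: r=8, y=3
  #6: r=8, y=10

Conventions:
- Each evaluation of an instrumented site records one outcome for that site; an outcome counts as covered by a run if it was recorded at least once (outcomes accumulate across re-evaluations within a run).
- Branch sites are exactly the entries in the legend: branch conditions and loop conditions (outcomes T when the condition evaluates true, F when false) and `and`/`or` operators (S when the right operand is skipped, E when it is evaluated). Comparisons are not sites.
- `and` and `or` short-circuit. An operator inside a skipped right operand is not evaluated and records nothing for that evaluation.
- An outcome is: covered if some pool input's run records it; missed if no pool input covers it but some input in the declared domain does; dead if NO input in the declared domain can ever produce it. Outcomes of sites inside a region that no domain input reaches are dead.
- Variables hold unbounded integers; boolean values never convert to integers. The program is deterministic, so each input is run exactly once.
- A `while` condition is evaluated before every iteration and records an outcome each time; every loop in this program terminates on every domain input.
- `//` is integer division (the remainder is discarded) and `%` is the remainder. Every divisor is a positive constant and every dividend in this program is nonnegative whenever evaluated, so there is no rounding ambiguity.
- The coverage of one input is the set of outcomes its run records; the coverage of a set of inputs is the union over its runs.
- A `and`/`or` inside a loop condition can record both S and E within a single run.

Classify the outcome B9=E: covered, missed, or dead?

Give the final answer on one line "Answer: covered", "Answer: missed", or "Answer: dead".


B9=E is recorded by pool input(s) 1, 3 -> covered
Answer: covered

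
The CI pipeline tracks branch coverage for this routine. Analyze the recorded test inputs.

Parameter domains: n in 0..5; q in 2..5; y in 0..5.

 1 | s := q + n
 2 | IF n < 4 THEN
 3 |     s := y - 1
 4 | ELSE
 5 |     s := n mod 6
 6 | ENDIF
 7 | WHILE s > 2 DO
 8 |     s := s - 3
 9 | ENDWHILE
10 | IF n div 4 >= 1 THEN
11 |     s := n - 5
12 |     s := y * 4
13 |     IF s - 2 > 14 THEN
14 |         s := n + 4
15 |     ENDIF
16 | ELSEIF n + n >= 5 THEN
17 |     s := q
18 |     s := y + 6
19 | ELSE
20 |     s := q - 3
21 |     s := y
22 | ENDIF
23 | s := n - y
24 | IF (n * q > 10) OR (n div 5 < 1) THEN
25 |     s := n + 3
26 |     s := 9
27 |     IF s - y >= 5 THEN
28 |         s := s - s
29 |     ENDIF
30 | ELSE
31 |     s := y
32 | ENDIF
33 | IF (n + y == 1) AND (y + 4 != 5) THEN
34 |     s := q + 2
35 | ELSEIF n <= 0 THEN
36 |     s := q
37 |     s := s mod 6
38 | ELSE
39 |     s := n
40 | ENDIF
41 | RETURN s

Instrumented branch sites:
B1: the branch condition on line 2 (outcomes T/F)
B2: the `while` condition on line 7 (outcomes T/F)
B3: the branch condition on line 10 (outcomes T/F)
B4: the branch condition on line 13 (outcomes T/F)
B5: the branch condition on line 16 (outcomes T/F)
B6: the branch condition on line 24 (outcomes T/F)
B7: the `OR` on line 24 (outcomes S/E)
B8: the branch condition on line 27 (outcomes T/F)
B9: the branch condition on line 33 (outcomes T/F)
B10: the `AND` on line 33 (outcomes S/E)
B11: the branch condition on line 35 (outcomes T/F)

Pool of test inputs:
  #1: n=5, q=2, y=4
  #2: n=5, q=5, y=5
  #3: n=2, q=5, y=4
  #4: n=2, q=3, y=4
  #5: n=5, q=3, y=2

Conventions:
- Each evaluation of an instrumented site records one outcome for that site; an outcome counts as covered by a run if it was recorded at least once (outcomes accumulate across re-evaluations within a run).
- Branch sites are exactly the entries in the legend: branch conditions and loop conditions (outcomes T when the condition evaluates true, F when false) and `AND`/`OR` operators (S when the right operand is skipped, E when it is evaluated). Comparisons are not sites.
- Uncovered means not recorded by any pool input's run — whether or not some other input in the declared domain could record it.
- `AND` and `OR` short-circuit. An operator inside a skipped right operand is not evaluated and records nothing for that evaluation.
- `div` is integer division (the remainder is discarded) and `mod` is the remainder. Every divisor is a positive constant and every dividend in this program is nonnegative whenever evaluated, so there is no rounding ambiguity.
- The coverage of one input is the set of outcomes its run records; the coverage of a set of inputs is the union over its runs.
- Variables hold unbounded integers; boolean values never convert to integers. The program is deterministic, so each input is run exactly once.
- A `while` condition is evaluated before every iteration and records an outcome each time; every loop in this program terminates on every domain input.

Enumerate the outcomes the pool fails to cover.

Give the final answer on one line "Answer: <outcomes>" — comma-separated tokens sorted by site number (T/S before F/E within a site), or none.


input #1 (n=5, q=2, y=4): covers B1=F, B2=T, B2=F, B3=T, B4=F, B6=F, B7=E, B9=F, B10=S, B11=F
input #2 (n=5, q=5, y=5): covers B1=F, B2=T, B2=F, B3=T, B4=T, B6=T, B7=S, B8=F, B9=F, B10=S, B11=F
input #3 (n=2, q=5, y=4): covers B1=T, B2=T, B2=F, B3=F, B5=F, B6=T, B7=E, B8=T, B9=F, B10=S, B11=F
input #4 (n=2, q=3, y=4): covers B1=T, B2=T, B2=F, B3=F, B5=F, B6=T, B7=E, B8=T, B9=F, B10=S, B11=F
input #5 (n=5, q=3, y=2): covers B1=F, B2=T, B2=F, B3=T, B4=F, B6=T, B7=S, B8=T, B9=F, B10=S, B11=F
union over the pool: B1=T, B1=F, B2=T, B2=F, B3=T, B3=F, B4=T, B4=F, B5=F, B6=T, B6=F, B7=S, B7=E, B8=T, B8=F, B9=F, B10=S, B11=F
uncovered (4 of 22): B5=T, B9=T, B10=E, B11=T
Answer: B5=T, B9=T, B10=E, B11=T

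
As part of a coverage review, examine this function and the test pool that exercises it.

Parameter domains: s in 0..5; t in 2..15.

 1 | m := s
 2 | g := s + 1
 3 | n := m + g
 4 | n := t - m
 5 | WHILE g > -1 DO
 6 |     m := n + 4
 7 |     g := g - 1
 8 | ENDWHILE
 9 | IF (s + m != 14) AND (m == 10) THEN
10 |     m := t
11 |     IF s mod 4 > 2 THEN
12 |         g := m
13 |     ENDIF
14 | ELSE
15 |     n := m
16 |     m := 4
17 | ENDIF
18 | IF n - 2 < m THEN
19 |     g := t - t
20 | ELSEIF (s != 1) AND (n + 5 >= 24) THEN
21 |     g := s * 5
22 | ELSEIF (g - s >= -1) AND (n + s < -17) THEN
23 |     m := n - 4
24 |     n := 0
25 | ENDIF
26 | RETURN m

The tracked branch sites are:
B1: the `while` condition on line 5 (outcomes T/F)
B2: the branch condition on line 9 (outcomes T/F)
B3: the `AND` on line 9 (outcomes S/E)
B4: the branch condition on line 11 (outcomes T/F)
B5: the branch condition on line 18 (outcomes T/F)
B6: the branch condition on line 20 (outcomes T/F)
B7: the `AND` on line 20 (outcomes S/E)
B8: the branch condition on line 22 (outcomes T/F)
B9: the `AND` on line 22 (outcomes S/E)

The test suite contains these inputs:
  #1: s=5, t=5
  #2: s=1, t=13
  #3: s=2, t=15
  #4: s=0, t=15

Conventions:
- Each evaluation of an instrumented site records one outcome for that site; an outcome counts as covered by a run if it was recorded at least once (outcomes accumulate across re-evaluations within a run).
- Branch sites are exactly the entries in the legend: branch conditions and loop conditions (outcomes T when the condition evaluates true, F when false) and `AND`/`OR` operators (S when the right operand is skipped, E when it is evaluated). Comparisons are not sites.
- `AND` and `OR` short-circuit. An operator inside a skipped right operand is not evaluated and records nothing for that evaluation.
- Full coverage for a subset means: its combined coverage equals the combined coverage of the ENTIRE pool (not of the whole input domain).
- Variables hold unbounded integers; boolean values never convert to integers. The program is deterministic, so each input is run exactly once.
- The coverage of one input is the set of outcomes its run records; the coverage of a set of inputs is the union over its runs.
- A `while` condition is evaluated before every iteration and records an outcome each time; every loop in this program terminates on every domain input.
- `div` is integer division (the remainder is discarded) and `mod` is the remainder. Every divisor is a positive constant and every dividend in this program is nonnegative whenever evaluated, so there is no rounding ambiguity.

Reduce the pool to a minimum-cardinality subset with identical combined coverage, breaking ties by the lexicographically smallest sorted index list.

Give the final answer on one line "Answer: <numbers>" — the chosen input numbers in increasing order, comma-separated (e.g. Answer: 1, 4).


input #1, s=5, t=5: outcomes B1=T, B1=F, B2=F, B3=E, B5=T
input #2, s=1, t=13: outcomes B1=T, B1=F, B2=F, B3=E, B5=F, B6=F, B7=S, B8=F, B9=S
input #3, s=2, t=15: outcomes B1=T, B1=F, B2=F, B3=E, B5=F, B6=F, B7=E, B8=F, B9=S
input #4, s=0, t=15: outcomes B1=T, B1=F, B2=F, B3=E, B5=F, B6=T, B7=E
the full pool covers 12 outcomes: B1=T, B1=F, B2=F, B3=E, B5=T, B5=F, B6=T, B6=F, B7=S, B7=E, B8=F, B9=S
every size-1 subset falls short of the 12 outcomes (best: 9/12)
every size-2 subset falls short of the 12 outcomes (best: 11/12)
size 3: inputs {1, 2, 4} cover all 12 outcomes, and no lexicographically smaller subset of this size does
Answer: 1, 2, 4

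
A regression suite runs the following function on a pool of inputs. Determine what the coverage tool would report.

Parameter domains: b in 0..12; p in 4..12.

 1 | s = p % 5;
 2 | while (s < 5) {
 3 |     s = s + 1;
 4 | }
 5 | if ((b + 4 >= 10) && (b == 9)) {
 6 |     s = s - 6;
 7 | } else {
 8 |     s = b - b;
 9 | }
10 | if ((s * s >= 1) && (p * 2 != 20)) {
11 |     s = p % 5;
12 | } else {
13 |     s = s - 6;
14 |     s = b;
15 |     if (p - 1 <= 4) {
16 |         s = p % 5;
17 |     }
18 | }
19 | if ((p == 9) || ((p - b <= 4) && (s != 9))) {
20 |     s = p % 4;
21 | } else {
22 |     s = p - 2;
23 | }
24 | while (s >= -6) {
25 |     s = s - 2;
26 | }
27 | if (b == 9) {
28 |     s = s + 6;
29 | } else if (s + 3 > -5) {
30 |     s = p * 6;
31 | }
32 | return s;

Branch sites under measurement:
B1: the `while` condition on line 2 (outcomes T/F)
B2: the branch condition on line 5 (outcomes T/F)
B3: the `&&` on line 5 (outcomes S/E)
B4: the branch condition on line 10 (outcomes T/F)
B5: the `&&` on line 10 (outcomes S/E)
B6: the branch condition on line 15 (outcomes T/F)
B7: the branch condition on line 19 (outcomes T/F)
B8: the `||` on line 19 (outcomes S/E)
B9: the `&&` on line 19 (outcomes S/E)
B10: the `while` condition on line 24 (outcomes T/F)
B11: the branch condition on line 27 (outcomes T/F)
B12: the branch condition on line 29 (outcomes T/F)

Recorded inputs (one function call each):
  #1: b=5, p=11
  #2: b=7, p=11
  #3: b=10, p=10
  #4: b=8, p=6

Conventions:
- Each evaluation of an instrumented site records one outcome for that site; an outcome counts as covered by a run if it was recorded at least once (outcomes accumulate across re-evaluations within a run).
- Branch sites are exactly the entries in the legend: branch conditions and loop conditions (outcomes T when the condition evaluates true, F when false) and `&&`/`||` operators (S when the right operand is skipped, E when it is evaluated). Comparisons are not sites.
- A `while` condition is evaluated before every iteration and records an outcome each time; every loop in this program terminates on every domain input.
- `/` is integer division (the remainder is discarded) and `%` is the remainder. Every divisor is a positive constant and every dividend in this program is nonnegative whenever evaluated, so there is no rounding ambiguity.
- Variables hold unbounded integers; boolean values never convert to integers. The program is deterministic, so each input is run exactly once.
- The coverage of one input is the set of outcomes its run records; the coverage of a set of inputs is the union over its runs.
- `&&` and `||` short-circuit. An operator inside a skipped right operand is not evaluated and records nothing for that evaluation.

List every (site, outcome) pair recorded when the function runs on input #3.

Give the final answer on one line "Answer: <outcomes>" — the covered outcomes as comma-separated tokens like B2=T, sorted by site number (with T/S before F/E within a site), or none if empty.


Event log for input #3 (b=10, p=10):
  B1->T, B1->T, B1->T, B1->T, B1->T, B1->F, B3->E, B2->F, B5->S, B4->F
  B6->F, B8->E, B9->E, B7->T, B10->T, B10->T, B10->T, B10->T, B10->T, B10->F
  B11->F, B12->F
collecting distinct outcomes: B1=T, B1=F, B2=F, B3=E, B4=F, B5=S, B6=F, B7=T, B8=E, B9=E, B10=T, B10=F, B11=F, B12=F
Answer: B1=T, B1=F, B2=F, B3=E, B4=F, B5=S, B6=F, B7=T, B8=E, B9=E, B10=T, B10=F, B11=F, B12=F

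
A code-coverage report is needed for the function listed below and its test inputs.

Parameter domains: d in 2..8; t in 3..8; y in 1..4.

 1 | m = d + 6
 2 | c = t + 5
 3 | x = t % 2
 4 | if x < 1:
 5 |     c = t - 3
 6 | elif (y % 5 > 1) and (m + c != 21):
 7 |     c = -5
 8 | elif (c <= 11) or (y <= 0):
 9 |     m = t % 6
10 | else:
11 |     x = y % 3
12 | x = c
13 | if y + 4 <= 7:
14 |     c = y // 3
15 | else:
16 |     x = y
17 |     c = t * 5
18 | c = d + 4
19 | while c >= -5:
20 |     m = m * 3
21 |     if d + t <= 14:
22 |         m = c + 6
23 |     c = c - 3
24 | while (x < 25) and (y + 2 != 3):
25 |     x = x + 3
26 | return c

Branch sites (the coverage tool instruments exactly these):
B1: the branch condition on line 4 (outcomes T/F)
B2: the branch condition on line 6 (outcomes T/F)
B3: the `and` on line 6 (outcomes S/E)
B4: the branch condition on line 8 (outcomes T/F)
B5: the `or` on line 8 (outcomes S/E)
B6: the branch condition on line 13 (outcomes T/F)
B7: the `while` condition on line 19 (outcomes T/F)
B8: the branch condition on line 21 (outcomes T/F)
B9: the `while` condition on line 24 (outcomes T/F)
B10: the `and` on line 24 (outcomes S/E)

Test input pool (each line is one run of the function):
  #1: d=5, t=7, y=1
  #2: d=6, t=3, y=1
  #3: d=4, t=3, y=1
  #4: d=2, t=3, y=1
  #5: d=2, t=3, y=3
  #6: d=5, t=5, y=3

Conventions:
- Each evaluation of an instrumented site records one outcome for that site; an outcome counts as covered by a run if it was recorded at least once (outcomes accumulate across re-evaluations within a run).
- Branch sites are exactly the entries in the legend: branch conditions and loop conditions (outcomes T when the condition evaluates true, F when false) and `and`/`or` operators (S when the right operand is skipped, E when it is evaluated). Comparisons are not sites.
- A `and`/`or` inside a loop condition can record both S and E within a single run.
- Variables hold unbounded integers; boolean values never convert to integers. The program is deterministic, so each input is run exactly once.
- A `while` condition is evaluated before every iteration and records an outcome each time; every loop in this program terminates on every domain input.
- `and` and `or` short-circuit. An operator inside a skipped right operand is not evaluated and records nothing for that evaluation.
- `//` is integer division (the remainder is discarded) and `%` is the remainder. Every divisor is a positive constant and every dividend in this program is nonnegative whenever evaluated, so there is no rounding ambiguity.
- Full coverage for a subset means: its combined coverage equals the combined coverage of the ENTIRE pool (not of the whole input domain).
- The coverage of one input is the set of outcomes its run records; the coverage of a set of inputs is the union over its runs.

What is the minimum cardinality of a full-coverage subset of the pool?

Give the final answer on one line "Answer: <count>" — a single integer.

test 1 (d=5, t=7, y=1) fires B1->F, B3->S, B2->F, B5->E, B4->F, B6->T, B7->T, B8->T, B7->T, B8->T, B7->T, B8->T, B7->T, B8->T, ...; hits B1=F, B2=F, B3=S, B4=F, B5=E, B6=T, B7=T, B7=F, B8=T, B9=F, B10=E
test 2 (d=6, t=3, y=1) fires B1->F, B3->S, B2->F, B5->S, B4->T, B6->T, B7->T, B8->T, B7->T, B8->T, B7->T, B8->T, B7->T, B8->T, ...; hits B1=F, B2=F, B3=S, B4=T, B5=S, B6=T, B7=T, B7=F, B8=T, B9=F, B10=E
test 3 (d=4, t=3, y=1) fires B1->F, B3->S, B2->F, B5->S, B4->T, B6->T, B7->T, B8->T, B7->T, B8->T, B7->T, B8->T, B7->T, B8->T, ...; hits B1=F, B2=F, B3=S, B4=T, B5=S, B6=T, B7=T, B7=F, B8=T, B9=F, B10=E
test 4 (d=2, t=3, y=1) fires B1->F, B3->S, B2->F, B5->S, B4->T, B6->T, B7->T, B8->T, B7->T, B8->T, B7->T, B8->T, B7->T, B8->T, ...; hits B1=F, B2=F, B3=S, B4=T, B5=S, B6=T, B7=T, B7=F, B8=T, B9=F, B10=E
test 5 (d=2, t=3, y=3) fires B1->F, B3->E, B2->T, B6->T, B7->T, B8->T, B7->T, B8->T, B7->T, B8->T, B7->T, B8->T, B7->F, B10->E, ...; hits B1=F, B2=T, B3=E, B6=T, B7=T, B7=F, B8=T, B9=T, B9=F, B10=S, B10=E
test 6 (d=5, t=5, y=3) fires B1->F, B3->E, B2->F, B5->S, B4->T, B6->T, B7->T, B8->T, B7->T, B8->T, B7->T, B8->T, B7->T, B8->T, ...; hits B1=F, B2=F, B3=E, B4=T, B5=S, B6=T, B7=T, B7=F, B8=T, B9=T, B9=F, B10=S, B10=E
the full pool covers 17 outcomes: B1=F, B2=T, B2=F, B3=S, B3=E, B4=T, B4=F, B5=S, B5=E, B6=T, B7=T, B7=F, B8=T, B9=T, B9=F, B10=S, B10=E
checked all size-1 subsets: none covers 17 outcomes (max 13/17)
checked all size-2 subsets: none covers 17 outcomes (max 16/17)
at size 3, {1, 2, 5} reaches all 17 outcomes; every lexicographically earlier size-3 subset fails

Answer: 3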